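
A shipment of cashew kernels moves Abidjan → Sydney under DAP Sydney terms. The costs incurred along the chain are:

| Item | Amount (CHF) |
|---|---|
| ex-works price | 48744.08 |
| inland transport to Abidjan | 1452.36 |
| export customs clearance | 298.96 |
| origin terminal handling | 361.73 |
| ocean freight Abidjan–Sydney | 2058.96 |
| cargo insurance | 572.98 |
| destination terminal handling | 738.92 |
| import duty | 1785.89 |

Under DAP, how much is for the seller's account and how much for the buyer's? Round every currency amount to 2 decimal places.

DAP: the seller bears all costs to the named destination except import duty and clearance.
Seller's account: goods 48744.08 + inland to port 1452.36 + export clearance 298.96 + origin terminal 361.73 + freight 2058.96 + insurance 572.98 + destination terminal 738.92 = 54227.99
Buyer's account: duty 1785.89 = 1785.89

Seller: CHF 54227.99; buyer: CHF 1785.89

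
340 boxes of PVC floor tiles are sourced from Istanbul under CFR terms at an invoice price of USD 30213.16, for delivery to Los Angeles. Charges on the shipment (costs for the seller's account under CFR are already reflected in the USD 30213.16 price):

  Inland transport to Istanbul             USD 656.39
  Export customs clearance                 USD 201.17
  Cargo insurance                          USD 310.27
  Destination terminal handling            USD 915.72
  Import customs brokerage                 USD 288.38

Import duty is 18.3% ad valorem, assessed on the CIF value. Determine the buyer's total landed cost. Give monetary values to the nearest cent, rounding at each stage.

CFR: the seller pays costs through ocean freight to the destination port, but not insurance.
Already in the invoice (seller's account under CFR): inland to port, export clearance — exclude.
CIF value = CFR price + insurance = 30213.16 + 310.27 = 30523.43
Import duty = 30523.43 × 18.3% = 5585.79
Buyer bears: insurance 310.27 + destination terminal 915.72 + brokerage 288.38 + duty 5585.79 = 7100.16
Landed cost = invoice 30213.16 + 7100.16 = 37313.32

Total landed cost: USD 37313.32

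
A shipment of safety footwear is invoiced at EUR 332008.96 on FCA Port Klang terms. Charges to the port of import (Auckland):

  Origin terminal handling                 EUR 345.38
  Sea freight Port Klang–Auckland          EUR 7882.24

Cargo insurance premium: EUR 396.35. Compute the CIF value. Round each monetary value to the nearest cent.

CIF = FCA price + pre-shipment costs + freight + insurance
CIF = 332008.96 + 345.38 + 7882.24 + 396.35 = 340632.93

CIF value: EUR 340632.93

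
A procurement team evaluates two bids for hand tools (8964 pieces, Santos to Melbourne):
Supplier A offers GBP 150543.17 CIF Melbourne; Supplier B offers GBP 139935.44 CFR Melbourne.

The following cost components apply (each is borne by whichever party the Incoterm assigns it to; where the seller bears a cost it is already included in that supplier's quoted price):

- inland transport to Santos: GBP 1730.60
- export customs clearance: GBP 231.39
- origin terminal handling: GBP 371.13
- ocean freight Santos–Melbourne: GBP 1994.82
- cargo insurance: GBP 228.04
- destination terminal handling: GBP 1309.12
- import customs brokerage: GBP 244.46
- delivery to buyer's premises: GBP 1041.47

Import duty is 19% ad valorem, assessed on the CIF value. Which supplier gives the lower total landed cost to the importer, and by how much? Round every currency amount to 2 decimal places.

Supplier B is cheaper by GBP 12351.83

Supplier A (CIF):
The CIF price already equals the CIF value: 150543.17
Import duty = 150543.17 × 19% = 28603.20
Buyer bears (A): 1309.12 + 244.46 + 1041.47 = 2595.05
Landed cost (A) = invoice 150543.17 + 2595.05 + duty 28603.20 = 181741.42
Supplier B (CFR):
CIF value = CFR price + insurance = 139935.44 + 228.04 = 140163.48
Import duty = 140163.48 × 19% = 26631.06
Buyer bears (B): 228.04 + 1309.12 + 244.46 + 1041.47 = 2823.09
Landed cost (B) = invoice 139935.44 + 2823.09 + duty 26631.06 = 169389.59
Difference = |181741.42 − 169389.59| = 12351.83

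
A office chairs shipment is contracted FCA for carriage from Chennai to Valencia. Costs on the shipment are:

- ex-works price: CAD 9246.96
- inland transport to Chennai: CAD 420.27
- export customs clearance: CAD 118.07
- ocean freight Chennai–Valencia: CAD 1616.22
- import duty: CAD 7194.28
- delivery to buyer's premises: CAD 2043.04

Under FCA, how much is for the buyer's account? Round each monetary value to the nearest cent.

Buyer's account: CAD 10853.54

FCA: the seller delivers export-cleared goods to the carrier; the buyer bears costs from that point.
Seller's account: goods 9246.96 + inland to port 420.27 + export clearance 118.07 = 9785.30
Buyer's account: freight 1616.22 + duty 7194.28 + delivery 2043.04 = 10853.54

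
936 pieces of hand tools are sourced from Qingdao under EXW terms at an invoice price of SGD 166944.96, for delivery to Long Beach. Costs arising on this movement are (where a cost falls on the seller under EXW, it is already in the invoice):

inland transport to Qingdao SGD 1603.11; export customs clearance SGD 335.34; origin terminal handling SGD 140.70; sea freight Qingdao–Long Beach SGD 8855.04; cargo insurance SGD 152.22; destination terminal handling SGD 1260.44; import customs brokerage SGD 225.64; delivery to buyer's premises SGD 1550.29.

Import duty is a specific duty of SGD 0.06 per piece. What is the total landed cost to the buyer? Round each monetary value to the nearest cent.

Total landed cost: SGD 181123.90

EXW: the seller makes goods available at their premises; the buyer bears all onward costs.
CIF value = EXW price + inland to port + export clearance + origin terminal + freight + insurance = 166944.96 + 1603.11 + 335.34 + 140.70 + 8855.04 + 152.22 = 178031.37
Import duty = 936 × 0.06 = 56.16
Buyer bears: inland to port 1603.11 + export clearance 335.34 + origin terminal 140.70 + freight 8855.04 + insurance 152.22 + destination terminal 1260.44 + brokerage 225.64 + delivery 1550.29 + duty 56.16 = 14178.94
Landed cost = invoice 166944.96 + 14178.94 = 181123.90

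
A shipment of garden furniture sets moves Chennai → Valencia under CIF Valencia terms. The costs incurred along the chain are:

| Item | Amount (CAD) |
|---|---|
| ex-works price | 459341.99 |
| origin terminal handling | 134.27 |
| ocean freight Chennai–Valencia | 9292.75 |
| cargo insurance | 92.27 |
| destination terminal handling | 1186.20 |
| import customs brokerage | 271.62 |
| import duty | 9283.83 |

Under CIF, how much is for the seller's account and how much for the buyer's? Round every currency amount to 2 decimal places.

Seller: CAD 468861.28; buyer: CAD 10741.65

CIF: the seller pays costs through ocean freight and marine insurance to the destination port.
Seller's account: goods 459341.99 + origin terminal 134.27 + freight 9292.75 + insurance 92.27 = 468861.28
Buyer's account: destination terminal 1186.20 + brokerage 271.62 + duty 9283.83 = 10741.65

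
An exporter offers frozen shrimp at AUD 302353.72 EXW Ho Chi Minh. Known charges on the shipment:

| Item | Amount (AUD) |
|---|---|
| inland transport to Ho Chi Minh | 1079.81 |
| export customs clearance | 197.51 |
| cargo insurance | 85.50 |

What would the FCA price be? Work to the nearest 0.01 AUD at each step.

FCA price: AUD 303631.04

Not relevant to the conversion: insurance — on the buyer under both terms; not part of either seller's price.
From EXW to FCA, the seller additionally bears: inland to port, export clearance.
FCA price = 302353.72 + 1079.81 + 197.51 = 303631.04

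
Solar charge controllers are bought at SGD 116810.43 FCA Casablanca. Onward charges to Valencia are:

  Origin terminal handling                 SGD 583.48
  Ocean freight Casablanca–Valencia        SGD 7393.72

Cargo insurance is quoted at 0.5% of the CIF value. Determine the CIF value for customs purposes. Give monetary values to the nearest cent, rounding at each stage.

Let C be the CIF value. C = FCA price + pre-shipment costs + freight + 0.5% × C
C − 0.5% × C = 116810.43 + 583.48 + 7393.72
0.995 × C = 124787.63
C = 124787.63 / 0.995 = 125414.70
Insurance premium = 0.5% × 125414.70 = 627.07

CIF value: SGD 125414.70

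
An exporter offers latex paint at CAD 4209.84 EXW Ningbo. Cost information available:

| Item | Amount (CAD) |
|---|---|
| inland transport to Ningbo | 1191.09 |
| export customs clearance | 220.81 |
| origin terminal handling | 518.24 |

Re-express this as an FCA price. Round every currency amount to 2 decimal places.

Not relevant to the conversion: origin terminal — on the buyer under both terms; not part of either seller's price.
From EXW to FCA, the seller additionally bears: inland to port, export clearance.
FCA price = 4209.84 + 1191.09 + 220.81 = 5621.74

FCA price: CAD 5621.74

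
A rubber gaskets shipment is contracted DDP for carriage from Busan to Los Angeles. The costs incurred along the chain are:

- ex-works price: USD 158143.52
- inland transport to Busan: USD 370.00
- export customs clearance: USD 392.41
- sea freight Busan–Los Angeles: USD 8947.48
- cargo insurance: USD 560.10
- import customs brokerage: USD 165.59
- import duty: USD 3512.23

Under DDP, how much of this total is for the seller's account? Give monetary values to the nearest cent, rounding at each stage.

Seller's account: USD 172091.33

DDP: the seller bears all costs including import duty.
Seller's account: goods 158143.52 + inland to port 370.00 + export clearance 392.41 + freight 8947.48 + insurance 560.10 + brokerage 165.59 + duty 3512.23 = 172091.33
Buyer's account: 0.00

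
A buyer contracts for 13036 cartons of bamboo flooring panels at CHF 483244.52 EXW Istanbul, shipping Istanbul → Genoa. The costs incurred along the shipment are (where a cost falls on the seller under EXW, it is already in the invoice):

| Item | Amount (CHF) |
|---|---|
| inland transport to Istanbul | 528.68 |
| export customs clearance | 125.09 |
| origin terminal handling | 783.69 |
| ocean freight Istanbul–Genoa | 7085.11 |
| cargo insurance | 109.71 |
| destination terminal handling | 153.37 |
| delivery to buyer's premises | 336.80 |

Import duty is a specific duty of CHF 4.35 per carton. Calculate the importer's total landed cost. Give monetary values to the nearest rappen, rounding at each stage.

Total landed cost: CHF 549073.57

EXW: the seller makes goods available at their premises; the buyer bears all onward costs.
CIF value = EXW price + inland to port + export clearance + origin terminal + freight + insurance = 483244.52 + 528.68 + 125.09 + 783.69 + 7085.11 + 109.71 = 491876.80
Import duty = 13036 × 4.35 = 56706.60
Buyer bears: inland to port 528.68 + export clearance 125.09 + origin terminal 783.69 + freight 7085.11 + insurance 109.71 + destination terminal 153.37 + delivery 336.80 + duty 56706.60 = 65829.05
Landed cost = invoice 483244.52 + 65829.05 = 549073.57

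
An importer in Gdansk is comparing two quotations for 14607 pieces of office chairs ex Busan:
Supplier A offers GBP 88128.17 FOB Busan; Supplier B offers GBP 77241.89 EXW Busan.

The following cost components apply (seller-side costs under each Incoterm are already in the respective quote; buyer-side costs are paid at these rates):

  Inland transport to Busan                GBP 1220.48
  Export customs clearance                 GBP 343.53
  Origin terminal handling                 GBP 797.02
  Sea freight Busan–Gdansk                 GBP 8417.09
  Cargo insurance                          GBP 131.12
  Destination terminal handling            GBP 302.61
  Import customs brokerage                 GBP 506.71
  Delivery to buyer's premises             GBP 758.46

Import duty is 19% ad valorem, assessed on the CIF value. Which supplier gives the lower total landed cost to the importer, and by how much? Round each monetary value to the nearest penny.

Supplier B is cheaper by GBP 10145.05

Supplier A (FOB):
CIF value = FOB price + freight + insurance = 88128.17 + 8417.09 + 131.12 = 96676.38
Import duty = 96676.38 × 19% = 18368.51
Buyer bears (A): 8417.09 + 131.12 + 302.61 + 506.71 + 758.46 = 10115.99
Landed cost (A) = invoice 88128.17 + 10115.99 + duty 18368.51 = 116612.67
Supplier B (EXW):
CIF value = EXW price + inland to port + export clearance + origin terminal + freight + insurance = 77241.89 + 1220.48 + 343.53 + 797.02 + 8417.09 + 131.12 = 88151.13
Import duty = 88151.13 × 19% = 16748.71
Buyer bears (B): 1220.48 + 343.53 + 797.02 + 8417.09 + 131.12 + 302.61 + 506.71 + 758.46 = 12477.02
Landed cost (B) = invoice 77241.89 + 12477.02 + duty 16748.71 = 106467.62
Difference = |116612.67 − 106467.62| = 10145.05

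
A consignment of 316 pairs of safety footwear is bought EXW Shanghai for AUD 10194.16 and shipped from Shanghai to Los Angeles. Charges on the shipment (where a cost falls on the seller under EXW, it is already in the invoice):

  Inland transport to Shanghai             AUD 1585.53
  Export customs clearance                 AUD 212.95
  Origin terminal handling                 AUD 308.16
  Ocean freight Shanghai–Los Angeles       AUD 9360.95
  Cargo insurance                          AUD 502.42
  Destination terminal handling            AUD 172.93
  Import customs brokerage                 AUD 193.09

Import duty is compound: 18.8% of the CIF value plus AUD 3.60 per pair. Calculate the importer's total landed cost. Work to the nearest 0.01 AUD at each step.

EXW: the seller makes goods available at their premises; the buyer bears all onward costs.
CIF value = EXW price + inland to port + export clearance + origin terminal + freight + insurance = 10194.16 + 1585.53 + 212.95 + 308.16 + 9360.95 + 502.42 = 22164.17
Ad valorem component: 22164.17 × 18.8% = 4166.86
Specific component: 316 × 3.60 = 1137.60
Import duty = 4166.86 + 1137.60 = 5304.46
Buyer bears: inland to port 1585.53 + export clearance 212.95 + origin terminal 308.16 + freight 9360.95 + insurance 502.42 + destination terminal 172.93 + brokerage 193.09 + duty 5304.46 = 17640.49
Landed cost = invoice 10194.16 + 17640.49 = 27834.65

Total landed cost: AUD 27834.65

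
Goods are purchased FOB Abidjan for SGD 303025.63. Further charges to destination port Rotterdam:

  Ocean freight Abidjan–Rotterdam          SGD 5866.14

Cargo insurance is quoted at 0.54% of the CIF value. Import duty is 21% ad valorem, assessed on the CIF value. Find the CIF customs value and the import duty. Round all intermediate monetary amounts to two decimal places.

CIF value: SGD 310568.84; import duty: SGD 65219.46

Let C be the CIF value. C = FOB price + freight + 0.54% × C
C − 0.54% × C = 303025.63 + 5866.14
0.9946 × C = 308891.77
C = 308891.77 / 0.9946 = 310568.84
Insurance premium = 0.54% × 310568.84 = 1677.07
Import duty = 310568.84 × 21% = 65219.46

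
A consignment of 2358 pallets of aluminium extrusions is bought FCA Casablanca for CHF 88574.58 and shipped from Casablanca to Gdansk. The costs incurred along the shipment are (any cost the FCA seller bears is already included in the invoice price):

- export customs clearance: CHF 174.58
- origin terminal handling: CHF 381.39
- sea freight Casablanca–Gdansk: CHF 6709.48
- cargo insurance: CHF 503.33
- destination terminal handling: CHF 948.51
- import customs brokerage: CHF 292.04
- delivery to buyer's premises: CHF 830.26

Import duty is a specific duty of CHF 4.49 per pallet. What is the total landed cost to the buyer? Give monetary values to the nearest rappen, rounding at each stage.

FCA: the seller delivers export-cleared goods to the carrier; the buyer bears costs from that point.
Already in the invoice (seller's account under FCA): export clearance — exclude.
CIF value = FCA price + origin terminal + freight + insurance = 88574.58 + 381.39 + 6709.48 + 503.33 = 96168.78
Import duty = 2358 × 4.49 = 10587.42
Buyer bears: origin terminal 381.39 + freight 6709.48 + insurance 503.33 + destination terminal 948.51 + brokerage 292.04 + delivery 830.26 + duty 10587.42 = 20252.43
Landed cost = invoice 88574.58 + 20252.43 = 108827.01

Total landed cost: CHF 108827.01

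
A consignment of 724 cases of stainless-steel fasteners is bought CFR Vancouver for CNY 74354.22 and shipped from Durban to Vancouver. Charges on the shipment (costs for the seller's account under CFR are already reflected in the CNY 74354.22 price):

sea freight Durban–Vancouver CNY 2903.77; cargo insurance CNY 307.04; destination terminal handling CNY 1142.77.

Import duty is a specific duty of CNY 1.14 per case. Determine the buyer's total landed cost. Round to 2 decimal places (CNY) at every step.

Total landed cost: CNY 76629.39

CFR: the seller pays costs through ocean freight to the destination port, but not insurance.
Already in the invoice (seller's account under CFR): freight — exclude.
CIF value = CFR price + insurance = 74354.22 + 307.04 = 74661.26
Import duty = 724 × 1.14 = 825.36
Buyer bears: insurance 307.04 + destination terminal 1142.77 + duty 825.36 = 2275.17
Landed cost = invoice 74354.22 + 2275.17 = 76629.39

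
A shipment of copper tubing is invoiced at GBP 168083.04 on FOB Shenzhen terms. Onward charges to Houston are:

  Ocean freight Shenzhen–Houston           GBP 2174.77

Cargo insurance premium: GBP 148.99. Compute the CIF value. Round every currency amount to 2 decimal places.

CIF = FOB price + freight + insurance
CIF = 168083.04 + 2174.77 + 148.99 = 170406.80

CIF value: GBP 170406.80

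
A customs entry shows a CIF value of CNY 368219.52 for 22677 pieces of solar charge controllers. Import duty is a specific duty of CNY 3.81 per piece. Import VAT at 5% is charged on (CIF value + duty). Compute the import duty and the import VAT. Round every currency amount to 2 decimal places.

Import duty = 22677 × 3.81 = 86399.37
VAT base = CIF + duty = 368219.52 + 86399.37 = 454618.89
Import VAT = 454618.89 × 5% = 22730.94

Import duty: CNY 86399.37; import VAT: CNY 22730.94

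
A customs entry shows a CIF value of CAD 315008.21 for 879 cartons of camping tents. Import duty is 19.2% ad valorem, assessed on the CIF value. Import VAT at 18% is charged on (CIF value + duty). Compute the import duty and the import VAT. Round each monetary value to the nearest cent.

Import duty = 315008.21 × 19.2% = 60481.58
VAT base = CIF + duty = 315008.21 + 60481.58 = 375489.79
Import VAT = 375489.79 × 18% = 67588.16

Import duty: CAD 60481.58; import VAT: CAD 67588.16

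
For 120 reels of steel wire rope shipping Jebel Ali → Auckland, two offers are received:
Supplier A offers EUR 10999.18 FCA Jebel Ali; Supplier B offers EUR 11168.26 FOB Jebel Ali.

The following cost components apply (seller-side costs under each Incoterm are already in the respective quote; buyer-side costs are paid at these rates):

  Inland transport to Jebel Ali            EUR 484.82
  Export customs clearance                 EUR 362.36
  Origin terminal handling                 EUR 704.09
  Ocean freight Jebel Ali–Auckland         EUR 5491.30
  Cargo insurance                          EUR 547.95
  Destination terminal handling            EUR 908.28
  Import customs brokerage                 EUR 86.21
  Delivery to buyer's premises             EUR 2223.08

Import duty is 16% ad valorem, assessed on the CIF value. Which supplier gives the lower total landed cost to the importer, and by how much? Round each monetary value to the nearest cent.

Supplier A (FCA):
CIF value = FCA price + origin terminal + freight + insurance = 10999.18 + 704.09 + 5491.30 + 547.95 = 17742.52
Import duty = 17742.52 × 16% = 2838.80
Buyer bears (A): 704.09 + 5491.30 + 547.95 + 908.28 + 86.21 + 2223.08 = 9960.91
Landed cost (A) = invoice 10999.18 + 9960.91 + duty 2838.80 = 23798.89
Supplier B (FOB):
CIF value = FOB price + freight + insurance = 11168.26 + 5491.30 + 547.95 = 17207.51
Import duty = 17207.51 × 16% = 2753.20
Buyer bears (B): 5491.30 + 547.95 + 908.28 + 86.21 + 2223.08 = 9256.82
Landed cost (B) = invoice 11168.26 + 9256.82 + duty 2753.20 = 23178.28
Difference = |23798.89 − 23178.28| = 620.61

Supplier B is cheaper by EUR 620.61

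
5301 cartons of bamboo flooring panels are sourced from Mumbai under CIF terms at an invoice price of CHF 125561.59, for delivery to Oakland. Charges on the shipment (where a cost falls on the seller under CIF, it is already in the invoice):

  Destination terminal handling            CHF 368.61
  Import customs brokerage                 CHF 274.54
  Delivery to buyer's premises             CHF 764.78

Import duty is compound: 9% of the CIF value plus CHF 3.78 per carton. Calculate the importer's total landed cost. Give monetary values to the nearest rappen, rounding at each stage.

Total landed cost: CHF 158307.84

CIF: the seller pays costs through ocean freight and marine insurance to the destination port.
The CIF price already equals the CIF value: 125561.59
Ad valorem component: 125561.59 × 9% = 11300.54
Specific component: 5301 × 3.78 = 20037.78
Import duty = 11300.54 + 20037.78 = 31338.32
Buyer bears: destination terminal 368.61 + brokerage 274.54 + delivery 764.78 + duty 31338.32 = 32746.25
Landed cost = invoice 125561.59 + 32746.25 = 158307.84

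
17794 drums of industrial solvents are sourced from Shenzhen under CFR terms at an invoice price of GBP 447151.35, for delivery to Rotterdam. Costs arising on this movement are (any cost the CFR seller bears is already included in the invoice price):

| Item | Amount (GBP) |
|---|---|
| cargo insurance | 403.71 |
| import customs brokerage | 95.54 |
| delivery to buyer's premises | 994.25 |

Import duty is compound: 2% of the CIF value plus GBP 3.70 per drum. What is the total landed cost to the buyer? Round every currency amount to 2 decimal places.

Total landed cost: GBP 523433.75

CFR: the seller pays costs through ocean freight to the destination port, but not insurance.
CIF value = CFR price + insurance = 447151.35 + 403.71 = 447555.06
Ad valorem component: 447555.06 × 2% = 8951.10
Specific component: 17794 × 3.70 = 65837.80
Import duty = 8951.10 + 65837.80 = 74788.90
Buyer bears: insurance 403.71 + brokerage 95.54 + delivery 994.25 + duty 74788.90 = 76282.40
Landed cost = invoice 447151.35 + 76282.40 = 523433.75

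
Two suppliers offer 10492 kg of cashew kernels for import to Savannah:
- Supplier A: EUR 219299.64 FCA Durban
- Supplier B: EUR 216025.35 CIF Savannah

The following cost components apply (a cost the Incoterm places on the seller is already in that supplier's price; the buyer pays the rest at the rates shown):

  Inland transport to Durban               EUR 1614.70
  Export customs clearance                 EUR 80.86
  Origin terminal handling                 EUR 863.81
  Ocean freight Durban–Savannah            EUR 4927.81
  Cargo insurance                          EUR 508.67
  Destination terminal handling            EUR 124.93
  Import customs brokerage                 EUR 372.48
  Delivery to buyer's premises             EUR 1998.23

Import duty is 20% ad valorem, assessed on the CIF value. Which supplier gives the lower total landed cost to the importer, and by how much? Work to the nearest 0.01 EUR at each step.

Supplier B is cheaper by EUR 11489.50

Supplier A (FCA):
CIF value = FCA price + origin terminal + freight + insurance = 219299.64 + 863.81 + 4927.81 + 508.67 = 225599.93
Import duty = 225599.93 × 20% = 45119.99
Buyer bears (A): 863.81 + 4927.81 + 508.67 + 124.93 + 372.48 + 1998.23 = 8795.93
Landed cost (A) = invoice 219299.64 + 8795.93 + duty 45119.99 = 273215.56
Supplier B (CIF):
The CIF price already equals the CIF value: 216025.35
Import duty = 216025.35 × 20% = 43205.07
Buyer bears (B): 124.93 + 372.48 + 1998.23 = 2495.64
Landed cost (B) = invoice 216025.35 + 2495.64 + duty 43205.07 = 261726.06
Difference = |273215.56 − 261726.06| = 11489.50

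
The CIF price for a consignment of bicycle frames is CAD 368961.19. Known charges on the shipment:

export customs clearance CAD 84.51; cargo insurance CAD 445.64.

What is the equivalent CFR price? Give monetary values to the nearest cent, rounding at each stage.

Not relevant to the conversion: export clearance — on the seller under both CIF and CFR; already in the CIF price and stays in the CFR price.
From CIF to CFR, the seller no longer bears: insurance.
CFR price = 368961.19 − 445.64 = 368515.55

CFR price: CAD 368515.55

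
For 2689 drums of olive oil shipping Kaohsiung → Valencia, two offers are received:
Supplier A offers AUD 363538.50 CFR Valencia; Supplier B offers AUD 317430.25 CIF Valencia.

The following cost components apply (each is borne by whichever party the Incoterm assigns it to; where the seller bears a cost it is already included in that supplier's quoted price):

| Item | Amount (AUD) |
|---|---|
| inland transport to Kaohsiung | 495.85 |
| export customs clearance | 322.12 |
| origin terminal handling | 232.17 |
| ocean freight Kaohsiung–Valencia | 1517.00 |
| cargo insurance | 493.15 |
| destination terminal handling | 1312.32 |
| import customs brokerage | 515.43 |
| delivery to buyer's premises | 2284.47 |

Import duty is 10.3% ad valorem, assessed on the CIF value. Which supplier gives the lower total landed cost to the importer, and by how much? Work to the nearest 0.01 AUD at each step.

Supplier B is cheaper by AUD 51401.34

Supplier A (CFR):
CIF value = CFR price + insurance = 363538.50 + 493.15 = 364031.65
Import duty = 364031.65 × 10.3% = 37495.26
Buyer bears (A): 493.15 + 1312.32 + 515.43 + 2284.47 = 4605.37
Landed cost (A) = invoice 363538.50 + 4605.37 + duty 37495.26 = 405639.13
Supplier B (CIF):
The CIF price already equals the CIF value: 317430.25
Import duty = 317430.25 × 10.3% = 32695.32
Buyer bears (B): 1312.32 + 515.43 + 2284.47 = 4112.22
Landed cost (B) = invoice 317430.25 + 4112.22 + duty 32695.32 = 354237.79
Difference = |405639.13 − 354237.79| = 51401.34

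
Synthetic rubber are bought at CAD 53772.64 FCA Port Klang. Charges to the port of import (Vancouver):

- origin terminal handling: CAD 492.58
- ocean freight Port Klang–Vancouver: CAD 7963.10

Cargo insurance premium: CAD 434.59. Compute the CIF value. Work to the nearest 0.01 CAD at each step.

CIF = FCA price + pre-shipment costs + freight + insurance
CIF = 53772.64 + 492.58 + 7963.10 + 434.59 = 62662.91

CIF value: CAD 62662.91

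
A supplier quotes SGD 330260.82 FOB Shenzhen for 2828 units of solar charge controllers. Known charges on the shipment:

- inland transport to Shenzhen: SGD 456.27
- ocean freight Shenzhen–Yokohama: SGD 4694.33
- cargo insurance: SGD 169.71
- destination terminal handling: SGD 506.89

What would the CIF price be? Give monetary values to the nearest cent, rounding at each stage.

Not relevant to the conversion: inland to port — on the seller under both FOB and CIF; already in the FOB price and stays in the CIF price. destination terminal — on the buyer under both terms; not part of either seller's price.
From FOB to CIF, the seller additionally bears: freight, insurance.
CIF price = 330260.82 + 4694.33 + 169.71 = 335124.86

CIF price: SGD 335124.86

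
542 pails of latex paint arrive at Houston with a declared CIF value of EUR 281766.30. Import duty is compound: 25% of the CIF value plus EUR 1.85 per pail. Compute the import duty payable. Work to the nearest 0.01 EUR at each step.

Ad valorem component: 281766.30 × 25% = 70441.58
Specific component: 542 × 1.85 = 1002.70
Import duty = 70441.58 + 1002.70 = 71444.28

Import duty: EUR 71444.28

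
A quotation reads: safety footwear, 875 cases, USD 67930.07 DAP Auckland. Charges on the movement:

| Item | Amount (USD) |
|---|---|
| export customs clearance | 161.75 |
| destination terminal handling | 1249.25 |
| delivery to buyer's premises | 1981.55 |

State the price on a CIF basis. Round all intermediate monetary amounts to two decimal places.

CIF price: USD 64699.27

Not relevant to the conversion: export clearance — on the seller under both DAP and CIF; already in the DAP price and stays in the CIF price.
From DAP to CIF, the seller no longer bears: destination terminal, delivery.
CIF price = 67930.07 − 1249.25 − 1981.55 = 64699.27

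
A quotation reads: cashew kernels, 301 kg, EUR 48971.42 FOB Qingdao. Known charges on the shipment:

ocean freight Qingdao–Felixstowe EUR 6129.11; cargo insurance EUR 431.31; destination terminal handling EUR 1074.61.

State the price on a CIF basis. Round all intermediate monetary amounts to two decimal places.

CIF price: EUR 55531.84

Not relevant to the conversion: destination terminal — on the buyer under both terms; not part of either seller's price.
From FOB to CIF, the seller additionally bears: freight, insurance.
CIF price = 48971.42 + 6129.11 + 431.31 = 55531.84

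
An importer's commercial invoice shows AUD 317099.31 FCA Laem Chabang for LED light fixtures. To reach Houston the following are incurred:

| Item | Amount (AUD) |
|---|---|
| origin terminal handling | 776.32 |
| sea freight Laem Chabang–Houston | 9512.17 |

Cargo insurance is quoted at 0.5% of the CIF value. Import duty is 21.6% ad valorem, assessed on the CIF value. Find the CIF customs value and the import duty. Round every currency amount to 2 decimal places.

Let C be the CIF value. C = FCA price + pre-shipment costs + freight + 0.5% × C
C − 0.5% × C = 317099.31 + 776.32 + 9512.17
0.995 × C = 327387.80
C = 327387.80 / 0.995 = 329032.96
Insurance premium = 0.5% × 329032.96 = 1645.16
Import duty = 329032.96 × 21.6% = 71071.12

CIF value: AUD 329032.96; import duty: AUD 71071.12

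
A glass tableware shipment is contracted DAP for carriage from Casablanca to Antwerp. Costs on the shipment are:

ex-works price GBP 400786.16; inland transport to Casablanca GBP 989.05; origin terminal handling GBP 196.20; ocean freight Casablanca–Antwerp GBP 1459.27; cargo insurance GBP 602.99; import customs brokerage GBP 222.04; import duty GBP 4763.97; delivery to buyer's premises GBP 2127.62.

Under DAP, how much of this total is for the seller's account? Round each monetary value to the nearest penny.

DAP: the seller bears all costs to the named destination except import duty and clearance.
Seller's account: goods 400786.16 + inland to port 989.05 + origin terminal 196.20 + freight 1459.27 + insurance 602.99 + delivery 2127.62 = 406161.29
Buyer's account: brokerage 222.04 + duty 4763.97 = 4986.01

Seller's account: GBP 406161.29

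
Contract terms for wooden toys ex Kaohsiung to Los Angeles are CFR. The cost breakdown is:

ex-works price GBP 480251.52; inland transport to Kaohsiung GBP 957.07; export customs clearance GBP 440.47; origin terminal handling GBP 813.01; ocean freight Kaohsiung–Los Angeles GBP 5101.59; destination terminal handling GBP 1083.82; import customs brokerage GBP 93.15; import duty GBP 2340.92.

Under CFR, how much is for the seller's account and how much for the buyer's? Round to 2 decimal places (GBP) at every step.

CFR: the seller pays costs through ocean freight to the destination port, but not insurance.
Seller's account: goods 480251.52 + inland to port 957.07 + export clearance 440.47 + origin terminal 813.01 + freight 5101.59 = 487563.66
Buyer's account: destination terminal 1083.82 + brokerage 93.15 + duty 2340.92 = 3517.89

Seller: GBP 487563.66; buyer: GBP 3517.89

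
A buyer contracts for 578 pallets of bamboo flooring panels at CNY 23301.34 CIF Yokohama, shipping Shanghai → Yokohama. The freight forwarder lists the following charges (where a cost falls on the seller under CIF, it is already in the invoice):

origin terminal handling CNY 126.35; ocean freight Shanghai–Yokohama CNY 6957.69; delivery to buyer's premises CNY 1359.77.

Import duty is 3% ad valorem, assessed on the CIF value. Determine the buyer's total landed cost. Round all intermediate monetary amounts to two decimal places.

CIF: the seller pays costs through ocean freight and marine insurance to the destination port.
Already in the invoice (seller's account under CIF): origin terminal, freight — exclude.
The CIF price already equals the CIF value: 23301.34
Import duty = 23301.34 × 3% = 699.04
Buyer bears: delivery 1359.77 + duty 699.04 = 2058.81
Landed cost = invoice 23301.34 + 2058.81 = 25360.15

Total landed cost: CNY 25360.15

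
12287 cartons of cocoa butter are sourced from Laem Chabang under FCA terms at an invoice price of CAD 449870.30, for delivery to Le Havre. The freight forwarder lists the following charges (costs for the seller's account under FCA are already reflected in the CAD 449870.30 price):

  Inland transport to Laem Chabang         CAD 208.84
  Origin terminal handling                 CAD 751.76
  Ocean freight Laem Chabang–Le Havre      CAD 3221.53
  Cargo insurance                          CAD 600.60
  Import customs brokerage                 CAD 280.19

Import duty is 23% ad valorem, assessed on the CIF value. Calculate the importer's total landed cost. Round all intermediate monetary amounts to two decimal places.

FCA: the seller delivers export-cleared goods to the carrier; the buyer bears costs from that point.
Already in the invoice (seller's account under FCA): inland to port — exclude.
CIF value = FCA price + origin terminal + freight + insurance = 449870.30 + 751.76 + 3221.53 + 600.60 = 454444.19
Import duty = 454444.19 × 23% = 104522.16
Buyer bears: origin terminal 751.76 + freight 3221.53 + insurance 600.60 + brokerage 280.19 + duty 104522.16 = 109376.24
Landed cost = invoice 449870.30 + 109376.24 = 559246.54

Total landed cost: CAD 559246.54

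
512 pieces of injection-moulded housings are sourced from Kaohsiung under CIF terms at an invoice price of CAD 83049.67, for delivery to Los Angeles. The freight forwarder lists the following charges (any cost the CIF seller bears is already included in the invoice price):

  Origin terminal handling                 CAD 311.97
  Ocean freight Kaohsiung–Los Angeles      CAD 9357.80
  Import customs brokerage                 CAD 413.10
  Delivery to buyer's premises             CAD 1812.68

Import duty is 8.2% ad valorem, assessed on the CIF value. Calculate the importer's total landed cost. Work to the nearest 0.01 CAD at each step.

Total landed cost: CAD 92085.52

CIF: the seller pays costs through ocean freight and marine insurance to the destination port.
Already in the invoice (seller's account under CIF): origin terminal, freight — exclude.
The CIF price already equals the CIF value: 83049.67
Import duty = 83049.67 × 8.2% = 6810.07
Buyer bears: brokerage 413.10 + delivery 1812.68 + duty 6810.07 = 9035.85
Landed cost = invoice 83049.67 + 9035.85 = 92085.52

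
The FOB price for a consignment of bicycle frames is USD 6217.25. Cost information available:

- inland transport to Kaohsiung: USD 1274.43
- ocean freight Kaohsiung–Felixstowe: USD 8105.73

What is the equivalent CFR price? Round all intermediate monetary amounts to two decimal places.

Not relevant to the conversion: inland to port — on the seller under both FOB and CFR; already in the FOB price and stays in the CFR price.
From FOB to CFR, the seller additionally bears: freight.
CFR price = 6217.25 + 8105.73 = 14322.98

CFR price: USD 14322.98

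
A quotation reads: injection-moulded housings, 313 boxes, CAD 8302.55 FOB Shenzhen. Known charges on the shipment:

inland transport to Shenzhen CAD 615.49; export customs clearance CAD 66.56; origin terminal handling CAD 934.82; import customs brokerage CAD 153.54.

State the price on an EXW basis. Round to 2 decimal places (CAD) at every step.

EXW price: CAD 6685.68

Not relevant to the conversion: brokerage — on the buyer under both terms; not part of either seller's price.
From FOB to EXW, the seller no longer bears: inland to port, export clearance, origin terminal.
EXW price = 8302.55 − 615.49 − 66.56 − 934.82 = 6685.68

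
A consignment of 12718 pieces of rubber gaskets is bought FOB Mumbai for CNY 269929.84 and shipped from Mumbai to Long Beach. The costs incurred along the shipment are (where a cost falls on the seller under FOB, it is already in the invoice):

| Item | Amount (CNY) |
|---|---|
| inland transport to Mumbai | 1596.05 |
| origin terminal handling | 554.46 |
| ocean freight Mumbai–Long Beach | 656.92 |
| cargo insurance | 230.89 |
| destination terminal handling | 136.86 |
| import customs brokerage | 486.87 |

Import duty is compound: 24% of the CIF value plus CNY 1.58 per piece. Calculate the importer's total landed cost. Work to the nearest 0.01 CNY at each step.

Total landed cost: CNY 356532.06

FOB: the seller bears costs until goods are on board at the origin port; the buyer bears freight, insurance and all costs thereafter.
Already in the invoice (seller's account under FOB): inland to port, origin terminal — exclude.
CIF value = FOB price + freight + insurance = 269929.84 + 656.92 + 230.89 = 270817.65
Ad valorem component: 270817.65 × 24% = 64996.24
Specific component: 12718 × 1.58 = 20094.44
Import duty = 64996.24 + 20094.44 = 85090.68
Buyer bears: freight 656.92 + insurance 230.89 + destination terminal 136.86 + brokerage 486.87 + duty 85090.68 = 86602.22
Landed cost = invoice 269929.84 + 86602.22 = 356532.06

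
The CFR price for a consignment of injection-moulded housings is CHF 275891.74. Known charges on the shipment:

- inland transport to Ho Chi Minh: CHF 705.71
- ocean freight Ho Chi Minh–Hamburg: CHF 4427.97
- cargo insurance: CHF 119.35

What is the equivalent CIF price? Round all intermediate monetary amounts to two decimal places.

CIF price: CHF 276011.09

Not relevant to the conversion: inland to port, freight — on the seller under both CFR and CIF; already in the CFR price and stays in the CIF price.
From CFR to CIF, the seller additionally bears: insurance.
CIF price = 275891.74 + 119.35 = 276011.09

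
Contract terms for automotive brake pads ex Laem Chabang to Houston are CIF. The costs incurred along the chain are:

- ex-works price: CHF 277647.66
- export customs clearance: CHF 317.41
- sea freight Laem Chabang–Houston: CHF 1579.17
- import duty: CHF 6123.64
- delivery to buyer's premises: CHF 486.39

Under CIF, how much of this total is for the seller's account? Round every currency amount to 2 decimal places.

Seller's account: CHF 279544.24

CIF: the seller pays costs through ocean freight and marine insurance to the destination port.
Seller's account: goods 277647.66 + export clearance 317.41 + freight 1579.17 = 279544.24
Buyer's account: duty 6123.64 + delivery 486.39 = 6610.03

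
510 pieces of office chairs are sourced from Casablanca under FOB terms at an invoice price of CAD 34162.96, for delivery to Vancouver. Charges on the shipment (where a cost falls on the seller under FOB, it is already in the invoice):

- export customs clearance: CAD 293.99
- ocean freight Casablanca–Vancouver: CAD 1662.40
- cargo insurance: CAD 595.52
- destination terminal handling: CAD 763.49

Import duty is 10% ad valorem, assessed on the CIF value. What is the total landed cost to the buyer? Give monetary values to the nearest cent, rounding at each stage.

Total landed cost: CAD 40826.46

FOB: the seller bears costs until goods are on board at the origin port; the buyer bears freight, insurance and all costs thereafter.
Already in the invoice (seller's account under FOB): export clearance — exclude.
CIF value = FOB price + freight + insurance = 34162.96 + 1662.40 + 595.52 = 36420.88
Import duty = 36420.88 × 10% = 3642.09
Buyer bears: freight 1662.40 + insurance 595.52 + destination terminal 763.49 + duty 3642.09 = 6663.50
Landed cost = invoice 34162.96 + 6663.50 = 40826.46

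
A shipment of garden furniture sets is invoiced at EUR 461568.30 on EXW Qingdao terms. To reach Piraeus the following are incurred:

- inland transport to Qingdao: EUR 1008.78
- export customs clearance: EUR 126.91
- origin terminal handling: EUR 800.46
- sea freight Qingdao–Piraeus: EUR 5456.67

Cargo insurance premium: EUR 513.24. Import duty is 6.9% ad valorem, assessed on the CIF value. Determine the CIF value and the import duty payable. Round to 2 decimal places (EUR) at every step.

CIF = EXW price + pre-shipment costs + freight + insurance
CIF = 461568.30 + 1008.78 + 126.91 + 800.46 + 5456.67 + 513.24 = 469474.36
Import duty = 469474.36 × 6.9% = 32393.73

CIF value: EUR 469474.36; import duty: EUR 32393.73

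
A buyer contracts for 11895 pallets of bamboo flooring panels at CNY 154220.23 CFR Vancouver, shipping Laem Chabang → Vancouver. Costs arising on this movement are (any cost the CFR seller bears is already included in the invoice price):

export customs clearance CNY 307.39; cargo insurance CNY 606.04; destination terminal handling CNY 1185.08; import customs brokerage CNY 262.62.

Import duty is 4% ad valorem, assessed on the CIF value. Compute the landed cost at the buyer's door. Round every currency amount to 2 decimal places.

CFR: the seller pays costs through ocean freight to the destination port, but not insurance.
Already in the invoice (seller's account under CFR): export clearance — exclude.
CIF value = CFR price + insurance = 154220.23 + 606.04 = 154826.27
Import duty = 154826.27 × 4% = 6193.05
Buyer bears: insurance 606.04 + destination terminal 1185.08 + brokerage 262.62 + duty 6193.05 = 8246.79
Landed cost = invoice 154220.23 + 8246.79 = 162467.02

Total landed cost: CNY 162467.02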